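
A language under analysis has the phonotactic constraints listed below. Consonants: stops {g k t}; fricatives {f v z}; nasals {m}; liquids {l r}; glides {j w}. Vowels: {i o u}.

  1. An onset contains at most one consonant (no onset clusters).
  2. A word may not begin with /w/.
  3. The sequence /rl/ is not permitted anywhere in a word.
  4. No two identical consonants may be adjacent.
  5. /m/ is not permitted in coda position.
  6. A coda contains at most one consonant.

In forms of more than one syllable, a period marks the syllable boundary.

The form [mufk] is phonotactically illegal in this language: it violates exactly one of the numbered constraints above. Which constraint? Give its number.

6

[mufk]: syllable 1 coda /fk/ has 2 consonants (> 1).
This is a violation of constraint 6: "A coda contains at most one consonant."
The remaining constraints (1, 2, 3, 4, 5) are satisfied.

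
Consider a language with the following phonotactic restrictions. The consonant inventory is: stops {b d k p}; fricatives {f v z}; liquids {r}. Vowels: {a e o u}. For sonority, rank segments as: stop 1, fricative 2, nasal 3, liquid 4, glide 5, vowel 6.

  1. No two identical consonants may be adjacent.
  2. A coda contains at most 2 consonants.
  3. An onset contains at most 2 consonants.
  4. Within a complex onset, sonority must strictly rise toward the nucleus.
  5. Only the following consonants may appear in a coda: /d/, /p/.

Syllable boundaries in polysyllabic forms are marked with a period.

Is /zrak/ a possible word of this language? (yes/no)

no

/zrak/ — violates constraint 5: syllable 1 coda contains /k/, which is not a licensed coda consonant → not permitted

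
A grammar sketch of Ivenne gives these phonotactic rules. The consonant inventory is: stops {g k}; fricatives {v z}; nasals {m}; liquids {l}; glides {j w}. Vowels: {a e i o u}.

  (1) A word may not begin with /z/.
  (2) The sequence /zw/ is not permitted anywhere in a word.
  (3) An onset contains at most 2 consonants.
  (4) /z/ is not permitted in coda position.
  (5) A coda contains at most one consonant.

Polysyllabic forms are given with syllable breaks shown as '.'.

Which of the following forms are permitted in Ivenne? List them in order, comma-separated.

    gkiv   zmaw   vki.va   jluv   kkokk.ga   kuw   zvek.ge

gkiv, vki.va, jluv, kuw

gkiv — σ1 onset /gk/ (2C), coda /v/ ok → permitted
zmaw — violates constraint 1: word begins with /z/ → not permitted
vki.va — σ1 onset /vk/ (2C), coda /∅/ ok; σ2 onset /v/, coda /∅/ ok → permitted
jluv — σ1 onset /jl/ (2C), coda /v/ ok → permitted
kkokk.ga — violates constraint 5: syllable 1 coda /kk/ has 2 consonants (> 1) → not permitted
kuw — σ1 onset /k/, coda /w/ ok → permitted
zvek.ge — violates constraint 1: word begins with /z/ → not permitted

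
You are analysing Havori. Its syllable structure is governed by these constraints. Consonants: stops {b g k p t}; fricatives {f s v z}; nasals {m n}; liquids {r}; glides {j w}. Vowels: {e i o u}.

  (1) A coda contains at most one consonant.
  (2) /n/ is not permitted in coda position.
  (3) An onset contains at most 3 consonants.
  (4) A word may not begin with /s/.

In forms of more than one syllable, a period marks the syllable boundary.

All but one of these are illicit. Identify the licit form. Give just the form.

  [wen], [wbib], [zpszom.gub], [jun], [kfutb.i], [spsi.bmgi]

[wen] — violates constraint 2: syllable 1 coda contains /n/ → illicit
[wbib] — σ1 onset /wb/ (2C), coda /b/ ok → licit
[zpszom.gub] — violates constraint 3: syllable 1 onset /zpsz/ has 4 consonants (> 3) → illicit
[jun] — violates constraint 2: syllable 1 coda contains /n/ → illicit
[kfutb.i] — violates constraint 1: syllable 1 coda /tb/ has 2 consonants (> 1) → illicit
[spsi.bmgi] — violates constraint 4: word begins with /s/ → illicit

[wbib]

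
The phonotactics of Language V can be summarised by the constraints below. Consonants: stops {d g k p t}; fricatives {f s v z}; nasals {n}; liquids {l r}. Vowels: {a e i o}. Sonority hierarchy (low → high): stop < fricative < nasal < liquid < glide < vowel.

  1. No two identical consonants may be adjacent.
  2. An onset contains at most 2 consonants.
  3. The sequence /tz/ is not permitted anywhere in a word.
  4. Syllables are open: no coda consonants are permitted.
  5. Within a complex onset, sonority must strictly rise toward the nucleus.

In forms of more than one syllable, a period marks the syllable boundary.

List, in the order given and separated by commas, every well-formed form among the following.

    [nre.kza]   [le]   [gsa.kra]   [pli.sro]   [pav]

[nre.kza] — σ1 onset /nr/ (3→4 rises), coda /∅/ ok; σ2 onset /kz/ (1→2 rises), coda /∅/ ok → well-formed
[le] — σ1 onset /l/, coda /∅/ ok → well-formed
[gsa.kra] — σ1 onset /gs/ (1→2 rises), coda /∅/ ok; σ2 onset /kr/ (1→4 rises), coda /∅/ ok → well-formed
[pli.sro] — σ1 onset /pl/ (1→4 rises), coda /∅/ ok; σ2 onset /sr/ (2→4 rises), coda /∅/ ok → well-formed
[pav] — violates constraint 4: syllable 1 coda /v/ has 1 consonant (> 0) → ill-formed

[nre.kza], [le], [gsa.kra], [pli.sro]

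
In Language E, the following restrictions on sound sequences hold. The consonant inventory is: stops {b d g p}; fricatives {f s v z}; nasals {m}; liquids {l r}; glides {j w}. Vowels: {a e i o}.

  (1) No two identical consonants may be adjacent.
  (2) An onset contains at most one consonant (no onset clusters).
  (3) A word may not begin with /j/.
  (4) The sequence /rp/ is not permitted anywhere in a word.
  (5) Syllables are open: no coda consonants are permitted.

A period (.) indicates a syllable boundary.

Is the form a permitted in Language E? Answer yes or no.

a — σ1 onset /∅/, coda /∅/ ok → permitted

yes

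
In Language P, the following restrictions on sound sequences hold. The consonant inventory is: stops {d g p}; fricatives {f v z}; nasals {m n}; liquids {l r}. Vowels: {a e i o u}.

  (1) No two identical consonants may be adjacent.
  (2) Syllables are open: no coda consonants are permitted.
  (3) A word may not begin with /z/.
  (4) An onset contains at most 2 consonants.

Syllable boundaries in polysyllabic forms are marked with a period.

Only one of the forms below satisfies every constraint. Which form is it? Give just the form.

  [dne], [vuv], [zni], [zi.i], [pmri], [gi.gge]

[dne] — σ1 onset /dn/ (2C), coda /∅/ ok → phonotactically legal
[vuv] — violates constraint 2: syllable 1 coda /v/ has 1 consonant (> 0) → phonotactically illegal
[zni] — violates constraint 3: word begins with /z/ → phonotactically illegal
[zi.i] — violates constraint 3: word begins with /z/ → phonotactically illegal
[pmri] — violates constraint 4: syllable 1 onset /pmr/ has 3 consonants (> 2) → phonotactically illegal
[gi.gge] — violates constraint 1: adjacent identical consonants /gg/ → phonotactically illegal

[dne]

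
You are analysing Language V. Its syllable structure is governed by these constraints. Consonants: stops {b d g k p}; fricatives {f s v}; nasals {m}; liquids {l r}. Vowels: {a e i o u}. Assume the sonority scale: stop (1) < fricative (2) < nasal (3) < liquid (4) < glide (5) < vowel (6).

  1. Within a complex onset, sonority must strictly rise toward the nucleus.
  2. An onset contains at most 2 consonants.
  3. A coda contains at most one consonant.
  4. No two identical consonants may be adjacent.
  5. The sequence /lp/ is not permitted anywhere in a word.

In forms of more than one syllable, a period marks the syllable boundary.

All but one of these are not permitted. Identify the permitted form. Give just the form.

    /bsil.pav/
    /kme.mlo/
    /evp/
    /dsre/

/bsil.pav/ — violates constraint 5: contains banned sequence /lp/ → not permitted
/kme.mlo/ — σ1 onset /km/ (1→3 rises), coda /∅/ ok; σ2 onset /ml/ (3→4 rises), coda /∅/ ok → permitted
/evp/ — violates constraint 3: syllable 1 coda /vp/ has 2 consonants (> 1) → not permitted
/dsre/ — violates constraint 2: syllable 1 onset /dsr/ has 3 consonants (> 2) → not permitted

/kme.mlo/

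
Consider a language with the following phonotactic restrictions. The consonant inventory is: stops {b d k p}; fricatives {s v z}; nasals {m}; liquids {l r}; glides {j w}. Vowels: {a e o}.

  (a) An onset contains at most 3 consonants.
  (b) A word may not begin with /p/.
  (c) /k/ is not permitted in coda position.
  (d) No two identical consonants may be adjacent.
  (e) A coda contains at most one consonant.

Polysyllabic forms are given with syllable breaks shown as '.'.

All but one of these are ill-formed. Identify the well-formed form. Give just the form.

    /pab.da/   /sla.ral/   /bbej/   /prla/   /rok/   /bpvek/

/pab.da/ — violates constraint (b): word begins with /p/ → ill-formed
/sla.ral/ — σ1 onset /sl/ (2C), coda /∅/ ok; σ2 onset /r/, coda /l/ ok → well-formed
/bbej/ — violates constraint (d): adjacent identical consonants /bb/ → ill-formed
/prla/ — violates constraint (b): word begins with /p/ → ill-formed
/rok/ — violates constraint (c): syllable 1 coda contains /k/ → ill-formed
/bpvek/ — violates constraint (c): syllable 1 coda contains /k/ → ill-formed

/sla.ral/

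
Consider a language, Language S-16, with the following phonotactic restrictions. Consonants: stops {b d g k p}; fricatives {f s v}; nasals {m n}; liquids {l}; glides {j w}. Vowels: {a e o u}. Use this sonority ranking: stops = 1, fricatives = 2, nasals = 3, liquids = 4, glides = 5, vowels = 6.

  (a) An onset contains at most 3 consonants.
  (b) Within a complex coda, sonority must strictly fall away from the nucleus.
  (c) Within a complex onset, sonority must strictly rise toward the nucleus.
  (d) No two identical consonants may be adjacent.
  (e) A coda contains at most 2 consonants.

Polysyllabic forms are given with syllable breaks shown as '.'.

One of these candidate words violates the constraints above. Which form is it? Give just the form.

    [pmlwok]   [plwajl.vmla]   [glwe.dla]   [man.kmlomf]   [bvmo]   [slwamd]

[pmlwok]

[pmlwok] — violates constraint (a): syllable 1 onset /pmlw/ has 4 consonants (> 3) → not permitted
[plwajl.vmla] — σ1 onset /plw/ (1→4→5 rises), coda /jl/ (5→4 falls) ok; σ2 onset /vml/ (2→3→4 rises), coda /∅/ ok → permitted
[glwe.dla] — σ1 onset /glw/ (1→4→5 rises), coda /∅/ ok; σ2 onset /dl/ (1→4 rises), coda /∅/ ok → permitted
[man.kmlomf] — σ1 onset /m/, coda /n/ ok; σ2 onset /kml/ (1→3→4 rises), coda /mf/ (3→2 falls) ok → permitted
[bvmo] — σ1 onset /bvm/ (1→2→3 rises), coda /∅/ ok → permitted
[slwamd] — σ1 onset /slw/ (2→4→5 rises), coda /md/ (3→1 falls) ok → permitted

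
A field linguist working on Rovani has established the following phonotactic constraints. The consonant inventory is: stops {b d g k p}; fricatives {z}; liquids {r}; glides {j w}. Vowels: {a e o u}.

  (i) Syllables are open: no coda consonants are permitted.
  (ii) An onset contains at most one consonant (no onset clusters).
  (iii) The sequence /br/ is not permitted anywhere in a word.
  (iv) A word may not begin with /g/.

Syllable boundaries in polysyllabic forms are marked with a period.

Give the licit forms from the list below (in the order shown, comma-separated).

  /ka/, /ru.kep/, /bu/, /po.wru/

/ka/ — σ1 onset /k/, coda /∅/ ok → licit
/ru.kep/ — violates constraint (i): syllable 2 coda /p/ has 1 consonant (> 0) → illicit
/bu/ — σ1 onset /b/, coda /∅/ ok → licit
/po.wru/ — violates constraint (ii): syllable 2 onset /wr/ has 2 consonants (> 1) → illicit

/ka/, /bu/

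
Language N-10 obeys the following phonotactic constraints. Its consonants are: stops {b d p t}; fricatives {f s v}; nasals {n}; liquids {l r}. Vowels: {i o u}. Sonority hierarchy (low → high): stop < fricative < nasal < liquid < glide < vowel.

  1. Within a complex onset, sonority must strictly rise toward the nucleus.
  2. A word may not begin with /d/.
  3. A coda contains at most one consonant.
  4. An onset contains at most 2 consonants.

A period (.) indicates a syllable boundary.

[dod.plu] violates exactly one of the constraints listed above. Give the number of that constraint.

2

[dod.plu]: word begins with /d/.
This is a violation of constraint 2: "A word may not begin with /d/."
The remaining constraints (1, 3, 4) are satisfied.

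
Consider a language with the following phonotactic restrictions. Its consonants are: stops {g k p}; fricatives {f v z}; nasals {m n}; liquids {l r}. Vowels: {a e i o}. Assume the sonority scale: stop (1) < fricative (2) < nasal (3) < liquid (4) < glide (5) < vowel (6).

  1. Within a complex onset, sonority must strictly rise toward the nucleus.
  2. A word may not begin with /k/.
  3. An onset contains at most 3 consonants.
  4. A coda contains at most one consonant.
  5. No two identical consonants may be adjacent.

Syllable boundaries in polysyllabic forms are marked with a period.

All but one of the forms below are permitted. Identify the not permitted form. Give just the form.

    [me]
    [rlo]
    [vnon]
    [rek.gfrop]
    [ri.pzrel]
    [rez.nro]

[rlo]

[me] — σ1 onset /m/, coda /∅/ ok → permitted
[rlo] — violates constraint 1: syllable 1 onset /rl/: /r/ (liquid, 4) → /l/ (liquid, 4) does not rise → not permitted
[vnon] — σ1 onset /vn/ (2→3 rises), coda /n/ ok → permitted
[rek.gfrop] — σ1 onset /r/, coda /k/ ok; σ2 onset /gfr/ (1→2→4 rises), coda /p/ ok → permitted
[ri.pzrel] — σ1 onset /r/, coda /∅/ ok; σ2 onset /pzr/ (1→2→4 rises), coda /l/ ok → permitted
[rez.nro] — σ1 onset /r/, coda /z/ ok; σ2 onset /nr/ (3→4 rises), coda /∅/ ok → permitted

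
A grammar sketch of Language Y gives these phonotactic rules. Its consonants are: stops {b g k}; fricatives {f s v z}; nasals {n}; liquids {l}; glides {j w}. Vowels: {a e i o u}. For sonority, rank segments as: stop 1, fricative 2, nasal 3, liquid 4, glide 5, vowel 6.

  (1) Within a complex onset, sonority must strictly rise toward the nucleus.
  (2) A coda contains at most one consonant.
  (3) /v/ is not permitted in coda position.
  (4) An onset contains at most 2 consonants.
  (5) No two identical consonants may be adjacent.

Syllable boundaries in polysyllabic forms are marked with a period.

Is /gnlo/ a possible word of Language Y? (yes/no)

no

/gnlo/ — violates constraint 4: syllable 1 onset /gnl/ has 3 consonants (> 2) → ill-formed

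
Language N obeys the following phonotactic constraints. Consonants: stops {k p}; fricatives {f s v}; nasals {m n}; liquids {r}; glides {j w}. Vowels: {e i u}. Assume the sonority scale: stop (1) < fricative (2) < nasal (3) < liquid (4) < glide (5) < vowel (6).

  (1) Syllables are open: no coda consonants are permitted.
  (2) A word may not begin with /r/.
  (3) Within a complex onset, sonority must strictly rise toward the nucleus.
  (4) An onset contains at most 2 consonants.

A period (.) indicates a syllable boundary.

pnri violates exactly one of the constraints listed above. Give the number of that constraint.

4

pnri: syllable 1 onset /pnr/ has 3 consonants (> 2).
This is a violation of constraint 4: "An onset contains at most 2 consonants."
The remaining constraints (1, 2, 3) are satisfied.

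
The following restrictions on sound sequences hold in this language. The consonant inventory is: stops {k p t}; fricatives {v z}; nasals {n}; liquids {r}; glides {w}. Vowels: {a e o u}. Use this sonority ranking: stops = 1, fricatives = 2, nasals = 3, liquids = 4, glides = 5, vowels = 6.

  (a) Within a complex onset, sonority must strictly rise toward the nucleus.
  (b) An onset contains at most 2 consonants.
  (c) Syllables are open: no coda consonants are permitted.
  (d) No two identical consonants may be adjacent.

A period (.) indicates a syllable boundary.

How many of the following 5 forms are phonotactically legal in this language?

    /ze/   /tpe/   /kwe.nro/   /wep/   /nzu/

/ze/ — σ1 onset /z/, coda /∅/ ok → phonotactically legal
/tpe/ — violates constraint (a): syllable 1 onset /tp/: /t/ (stop, 1) → /p/ (stop, 1) does not rise → phonotactically illegal
/kwe.nro/ — σ1 onset /kw/ (1→5 rises), coda /∅/ ok; σ2 onset /nr/ (3→4 rises), coda /∅/ ok → phonotactically legal
/wep/ — violates constraint (c): syllable 1 coda /p/ has 1 consonant (> 0) → phonotactically illegal
/nzu/ — violates constraint (a): syllable 1 onset /nz/: /n/ (nasal, 3) → /z/ (fricative, 2) does not rise → phonotactically illegal
Phonotactically legal: /ze/, /kwe.nro/ → 2.

2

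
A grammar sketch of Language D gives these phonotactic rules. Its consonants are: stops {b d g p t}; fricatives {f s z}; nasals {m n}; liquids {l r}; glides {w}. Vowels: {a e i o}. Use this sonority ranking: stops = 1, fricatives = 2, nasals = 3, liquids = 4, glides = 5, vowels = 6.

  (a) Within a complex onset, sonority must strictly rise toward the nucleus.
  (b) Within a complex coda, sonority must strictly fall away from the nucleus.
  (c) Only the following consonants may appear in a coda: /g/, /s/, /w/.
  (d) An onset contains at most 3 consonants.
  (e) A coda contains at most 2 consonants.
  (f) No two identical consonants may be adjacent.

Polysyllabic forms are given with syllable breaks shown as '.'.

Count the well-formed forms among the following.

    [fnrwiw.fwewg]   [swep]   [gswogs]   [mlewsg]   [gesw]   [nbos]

[fnrwiw.fwewg] — violates constraint (d): syllable 1 onset /fnrw/ has 4 consonants (> 3) → ill-formed
[swep] — violates constraint (c): syllable 1 coda contains /p/, which is not a licensed coda consonant → ill-formed
[gswogs] — violates constraint (b): syllable 1 coda /gs/: /g/ (stop, 1) → /s/ (fricative, 2) does not fall → ill-formed
[mlewsg] — violates constraint (e): syllable 1 coda /wsg/ has 3 consonants (> 2) → ill-formed
[gesw] — violates constraint (b): syllable 1 coda /sw/: /s/ (fricative, 2) → /w/ (glide, 5) does not fall → ill-formed
[nbos] — violates constraint (a): syllable 1 onset /nb/: /n/ (nasal, 3) → /b/ (stop, 1) does not rise → ill-formed
No form is well-formed → 0.

0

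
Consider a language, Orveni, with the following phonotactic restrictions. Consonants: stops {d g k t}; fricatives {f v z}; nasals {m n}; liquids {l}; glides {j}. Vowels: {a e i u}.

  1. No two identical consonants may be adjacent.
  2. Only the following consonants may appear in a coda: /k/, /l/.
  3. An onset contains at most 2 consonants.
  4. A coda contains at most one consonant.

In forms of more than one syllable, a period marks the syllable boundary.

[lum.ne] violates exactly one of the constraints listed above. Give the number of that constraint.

[lum.ne]: syllable 1 coda contains /m/, which is not a licensed coda consonant.
This is a violation of constraint 2: "Only the following consonants may appear in a coda: /k/, /l/."
The remaining constraints (1, 3, 4) are satisfied.

2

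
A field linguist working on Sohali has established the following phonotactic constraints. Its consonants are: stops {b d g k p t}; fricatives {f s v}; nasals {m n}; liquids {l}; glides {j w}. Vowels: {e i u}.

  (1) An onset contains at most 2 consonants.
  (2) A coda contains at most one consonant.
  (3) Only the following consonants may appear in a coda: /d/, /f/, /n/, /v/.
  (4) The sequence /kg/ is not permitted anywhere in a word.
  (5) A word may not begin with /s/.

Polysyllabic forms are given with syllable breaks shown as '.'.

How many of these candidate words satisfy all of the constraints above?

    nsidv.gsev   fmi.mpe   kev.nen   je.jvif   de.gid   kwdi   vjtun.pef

nsidv.gsev — violates constraint 2: syllable 1 coda /dv/ has 2 consonants (> 1) → illicit
fmi.mpe — σ1 onset /fm/ (2C), coda /∅/ ok; σ2 onset /mp/ (2C), coda /∅/ ok → licit
kev.nen — σ1 onset /k/, coda /v/ ok; σ2 onset /n/, coda /n/ ok → licit
je.jvif — σ1 onset /j/, coda /∅/ ok; σ2 onset /jv/ (2C), coda /f/ ok → licit
de.gid — σ1 onset /d/, coda /∅/ ok; σ2 onset /g/, coda /d/ ok → licit
kwdi — violates constraint 1: syllable 1 onset /kwd/ has 3 consonants (> 2) → illicit
vjtun.pef — violates constraint 1: syllable 1 onset /vjt/ has 3 consonants (> 2) → illicit
Licit: fmi.mpe, kev.nen, je.jvif, de.gid → 4.

4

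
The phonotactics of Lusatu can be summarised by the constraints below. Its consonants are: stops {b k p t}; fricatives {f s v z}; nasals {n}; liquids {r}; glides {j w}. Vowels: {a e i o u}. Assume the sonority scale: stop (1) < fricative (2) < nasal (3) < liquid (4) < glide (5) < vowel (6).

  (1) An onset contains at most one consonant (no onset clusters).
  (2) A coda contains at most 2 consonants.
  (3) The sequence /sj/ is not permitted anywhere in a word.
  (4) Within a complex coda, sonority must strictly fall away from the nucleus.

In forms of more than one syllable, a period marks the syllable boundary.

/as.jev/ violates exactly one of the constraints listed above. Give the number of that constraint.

/as.jev/: contains banned sequence /sj/.
This is a violation of constraint 3: "The sequence /sj/ is not permitted anywhere in a word."
The remaining constraints (1, 2, 4) are satisfied.

3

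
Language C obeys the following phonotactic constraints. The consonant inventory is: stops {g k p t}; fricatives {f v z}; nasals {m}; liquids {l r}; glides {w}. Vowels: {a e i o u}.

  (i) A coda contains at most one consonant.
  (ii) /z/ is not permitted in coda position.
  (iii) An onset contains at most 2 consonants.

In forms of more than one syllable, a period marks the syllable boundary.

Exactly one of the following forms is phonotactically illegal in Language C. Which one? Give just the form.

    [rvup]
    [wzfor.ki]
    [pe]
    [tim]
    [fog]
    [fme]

[wzfor.ki]

[rvup] — σ1 onset /rv/ (2C), coda /p/ ok → phonotactically legal
[wzfor.ki] — violates constraint (iii): syllable 1 onset /wzf/ has 3 consonants (> 2) → phonotactically illegal
[pe] — σ1 onset /p/, coda /∅/ ok → phonotactically legal
[tim] — σ1 onset /t/, coda /m/ ok → phonotactically legal
[fog] — σ1 onset /f/, coda /g/ ok → phonotactically legal
[fme] — σ1 onset /fm/ (2C), coda /∅/ ok → phonotactically legal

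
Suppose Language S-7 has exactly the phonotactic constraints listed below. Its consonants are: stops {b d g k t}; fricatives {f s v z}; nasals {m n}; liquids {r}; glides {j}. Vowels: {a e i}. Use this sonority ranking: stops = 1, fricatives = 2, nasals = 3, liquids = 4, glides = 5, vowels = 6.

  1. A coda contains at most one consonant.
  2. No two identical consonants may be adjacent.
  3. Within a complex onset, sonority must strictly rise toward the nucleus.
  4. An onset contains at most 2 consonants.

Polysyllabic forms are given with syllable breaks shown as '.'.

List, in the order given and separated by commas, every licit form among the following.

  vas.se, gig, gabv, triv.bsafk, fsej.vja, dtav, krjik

gig

vas.se — violates constraint 2: adjacent identical consonants /ss/ → illicit
gig — σ1 onset /g/, coda /g/ ok → licit
gabv — violates constraint 1: syllable 1 coda /bv/ has 2 consonants (> 1) → illicit
triv.bsafk — violates constraint 1: syllable 2 coda /fk/ has 2 consonants (> 1) → illicit
fsej.vja — violates constraint 3: syllable 1 onset /fs/: /f/ (fricative, 2) → /s/ (fricative, 2) does not rise → illicit
dtav — violates constraint 3: syllable 1 onset /dt/: /d/ (stop, 1) → /t/ (stop, 1) does not rise → illicit
krjik — violates constraint 4: syllable 1 onset /krj/ has 3 consonants (> 2) → illicit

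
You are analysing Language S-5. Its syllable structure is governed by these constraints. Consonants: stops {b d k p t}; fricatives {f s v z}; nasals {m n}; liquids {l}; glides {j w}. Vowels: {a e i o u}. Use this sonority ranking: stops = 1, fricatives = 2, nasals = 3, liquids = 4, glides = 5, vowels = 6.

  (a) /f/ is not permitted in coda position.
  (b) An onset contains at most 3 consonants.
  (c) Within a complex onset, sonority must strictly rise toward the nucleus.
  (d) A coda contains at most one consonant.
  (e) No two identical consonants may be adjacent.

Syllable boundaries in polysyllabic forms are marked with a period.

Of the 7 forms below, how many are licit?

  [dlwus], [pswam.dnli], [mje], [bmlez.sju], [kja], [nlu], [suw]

7

[dlwus] — σ1 onset /dlw/ (1→4→5 rises), coda /s/ ok → licit
[pswam.dnli] — σ1 onset /psw/ (1→2→5 rises), coda /m/ ok; σ2 onset /dnl/ (1→3→4 rises), coda /∅/ ok → licit
[mje] — σ1 onset /mj/ (3→5 rises), coda /∅/ ok → licit
[bmlez.sju] — σ1 onset /bml/ (1→3→4 rises), coda /z/ ok; σ2 onset /sj/ (2→5 rises), coda /∅/ ok → licit
[kja] — σ1 onset /kj/ (1→5 rises), coda /∅/ ok → licit
[nlu] — σ1 onset /nl/ (3→4 rises), coda /∅/ ok → licit
[suw] — σ1 onset /s/, coda /w/ ok → licit
Licit: [dlwus], [pswam.dnli], [mje], [bmlez.sju], [kja], [nlu], [suw] → 7.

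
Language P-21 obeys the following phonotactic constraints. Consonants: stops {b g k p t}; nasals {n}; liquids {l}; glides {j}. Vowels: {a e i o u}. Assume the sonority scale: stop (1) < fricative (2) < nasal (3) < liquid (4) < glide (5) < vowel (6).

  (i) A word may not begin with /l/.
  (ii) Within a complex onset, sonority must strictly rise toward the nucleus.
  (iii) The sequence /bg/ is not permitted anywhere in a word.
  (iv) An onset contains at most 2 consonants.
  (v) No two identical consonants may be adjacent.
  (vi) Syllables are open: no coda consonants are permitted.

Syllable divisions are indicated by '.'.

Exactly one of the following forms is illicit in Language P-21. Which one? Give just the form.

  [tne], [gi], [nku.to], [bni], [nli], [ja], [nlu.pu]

[tne] — σ1 onset /tn/ (1→3 rises), coda /∅/ ok → licit
[gi] — σ1 onset /g/, coda /∅/ ok → licit
[nku.to] — violates constraint (ii): syllable 1 onset /nk/: /n/ (nasal, 3) → /k/ (stop, 1) does not rise → illicit
[bni] — σ1 onset /bn/ (1→3 rises), coda /∅/ ok → licit
[nli] — σ1 onset /nl/ (3→4 rises), coda /∅/ ok → licit
[ja] — σ1 onset /j/, coda /∅/ ok → licit
[nlu.pu] — σ1 onset /nl/ (3→4 rises), coda /∅/ ok; σ2 onset /p/, coda /∅/ ok → licit

[nku.to]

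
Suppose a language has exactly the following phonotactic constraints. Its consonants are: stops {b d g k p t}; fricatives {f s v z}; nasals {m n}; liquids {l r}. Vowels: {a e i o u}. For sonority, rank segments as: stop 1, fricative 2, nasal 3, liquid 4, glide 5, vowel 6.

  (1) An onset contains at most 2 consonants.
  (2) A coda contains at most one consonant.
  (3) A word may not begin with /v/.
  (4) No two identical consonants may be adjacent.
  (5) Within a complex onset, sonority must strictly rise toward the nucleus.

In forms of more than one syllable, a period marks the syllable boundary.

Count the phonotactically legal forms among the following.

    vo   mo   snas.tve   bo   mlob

vo — violates constraint 3: word begins with /v/ → phonotactically illegal
mo — σ1 onset /m/, coda /∅/ ok → phonotactically legal
snas.tve — σ1 onset /sn/ (2→3 rises), coda /s/ ok; σ2 onset /tv/ (1→2 rises), coda /∅/ ok → phonotactically legal
bo — σ1 onset /b/, coda /∅/ ok → phonotactically legal
mlob — σ1 onset /ml/ (3→4 rises), coda /b/ ok → phonotactically legal
Phonotactically legal: mo, snas.tve, bo, mlob → 4.

4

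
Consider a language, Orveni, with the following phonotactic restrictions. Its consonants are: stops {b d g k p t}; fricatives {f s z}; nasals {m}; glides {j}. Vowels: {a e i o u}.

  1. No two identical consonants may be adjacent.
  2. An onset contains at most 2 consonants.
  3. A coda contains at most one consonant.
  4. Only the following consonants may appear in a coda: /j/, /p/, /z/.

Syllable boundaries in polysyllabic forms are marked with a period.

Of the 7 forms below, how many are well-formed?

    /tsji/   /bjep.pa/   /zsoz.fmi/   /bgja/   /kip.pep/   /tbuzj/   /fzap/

2

/tsji/ — violates constraint 2: syllable 1 onset /tsj/ has 3 consonants (> 2) → ill-formed
/bjep.pa/ — violates constraint 1: adjacent identical consonants /pp/ → ill-formed
/zsoz.fmi/ — σ1 onset /zs/ (2C), coda /z/ ok; σ2 onset /fm/ (2C), coda /∅/ ok → well-formed
/bgja/ — violates constraint 2: syllable 1 onset /bgj/ has 3 consonants (> 2) → ill-formed
/kip.pep/ — violates constraint 1: adjacent identical consonants /pp/ → ill-formed
/tbuzj/ — violates constraint 3: syllable 1 coda /zj/ has 2 consonants (> 1) → ill-formed
/fzap/ — σ1 onset /fz/ (2C), coda /p/ ok → well-formed
Well-formed: /zsoz.fmi/, /fzap/ → 2.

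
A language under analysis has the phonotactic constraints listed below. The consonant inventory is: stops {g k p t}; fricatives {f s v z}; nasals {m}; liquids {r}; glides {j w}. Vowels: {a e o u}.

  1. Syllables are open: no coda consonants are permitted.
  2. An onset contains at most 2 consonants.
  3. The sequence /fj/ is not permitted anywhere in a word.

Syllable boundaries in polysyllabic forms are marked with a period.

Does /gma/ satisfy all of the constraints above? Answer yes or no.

/gma/ — σ1 onset /gm/ (2C), coda /∅/ ok → well-formed

yes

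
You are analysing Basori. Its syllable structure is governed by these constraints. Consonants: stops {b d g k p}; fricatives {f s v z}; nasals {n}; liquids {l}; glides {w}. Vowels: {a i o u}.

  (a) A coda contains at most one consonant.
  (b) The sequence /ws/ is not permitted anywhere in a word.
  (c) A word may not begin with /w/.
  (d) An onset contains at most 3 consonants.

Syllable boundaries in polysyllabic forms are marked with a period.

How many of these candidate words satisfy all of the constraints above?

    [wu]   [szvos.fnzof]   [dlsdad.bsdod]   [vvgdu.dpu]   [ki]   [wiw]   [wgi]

[wu] — violates constraint (c): word begins with /w/ → not permitted
[szvos.fnzof] — σ1 onset /szv/ (3C), coda /s/ ok; σ2 onset /fnz/ (3C), coda /f/ ok → permitted
[dlsdad.bsdod] — violates constraint (d): syllable 1 onset /dlsd/ has 4 consonants (> 3) → not permitted
[vvgdu.dpu] — violates constraint (d): syllable 1 onset /vvgd/ has 4 consonants (> 3) → not permitted
[ki] — σ1 onset /k/, coda /∅/ ok → permitted
[wiw] — violates constraint (c): word begins with /w/ → not permitted
[wgi] — violates constraint (c): word begins with /w/ → not permitted
Permitted: [szvos.fnzof], [ki] → 2.

2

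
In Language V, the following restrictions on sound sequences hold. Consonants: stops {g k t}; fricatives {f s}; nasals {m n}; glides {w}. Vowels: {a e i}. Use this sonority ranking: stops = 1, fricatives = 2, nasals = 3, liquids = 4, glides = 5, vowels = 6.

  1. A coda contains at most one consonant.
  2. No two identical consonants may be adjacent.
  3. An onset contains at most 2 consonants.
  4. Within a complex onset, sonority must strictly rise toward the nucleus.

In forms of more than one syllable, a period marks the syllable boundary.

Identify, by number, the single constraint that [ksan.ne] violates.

2

[ksan.ne]: adjacent identical consonants /nn/.
This is a violation of constraint 2: "No two identical consonants may be adjacent."
The remaining constraints (1, 3, 4) are satisfied.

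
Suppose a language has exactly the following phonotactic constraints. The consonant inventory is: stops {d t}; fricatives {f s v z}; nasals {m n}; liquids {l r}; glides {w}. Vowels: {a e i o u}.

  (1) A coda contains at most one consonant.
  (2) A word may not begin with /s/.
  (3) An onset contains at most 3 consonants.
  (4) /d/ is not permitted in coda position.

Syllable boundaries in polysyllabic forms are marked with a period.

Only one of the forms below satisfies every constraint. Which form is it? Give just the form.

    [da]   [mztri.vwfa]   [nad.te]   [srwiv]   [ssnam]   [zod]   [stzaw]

[da]

[da] — σ1 onset /d/, coda /∅/ ok → permitted
[mztri.vwfa] — violates constraint 3: syllable 1 onset /mztr/ has 4 consonants (> 3) → not permitted
[nad.te] — violates constraint 4: syllable 1 coda contains /d/ → not permitted
[srwiv] — violates constraint 2: word begins with /s/ → not permitted
[ssnam] — violates constraint 2: word begins with /s/ → not permitted
[zod] — violates constraint 4: syllable 1 coda contains /d/ → not permitted
[stzaw] — violates constraint 2: word begins with /s/ → not permitted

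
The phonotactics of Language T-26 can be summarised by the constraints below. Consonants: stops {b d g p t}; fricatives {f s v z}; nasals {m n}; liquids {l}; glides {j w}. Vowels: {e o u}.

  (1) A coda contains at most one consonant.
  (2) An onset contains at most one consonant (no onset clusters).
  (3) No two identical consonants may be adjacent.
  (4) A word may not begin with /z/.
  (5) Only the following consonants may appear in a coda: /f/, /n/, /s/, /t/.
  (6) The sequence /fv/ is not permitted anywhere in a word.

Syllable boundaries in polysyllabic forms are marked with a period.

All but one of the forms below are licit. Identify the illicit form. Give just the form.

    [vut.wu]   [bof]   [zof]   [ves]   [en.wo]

[zof]

[vut.wu] — σ1 onset /v/, coda /t/ ok; σ2 onset /w/, coda /∅/ ok → licit
[bof] — σ1 onset /b/, coda /f/ ok → licit
[zof] — violates constraint 4: word begins with /z/ → illicit
[ves] — σ1 onset /v/, coda /s/ ok → licit
[en.wo] — σ1 onset /∅/, coda /n/ ok; σ2 onset /w/, coda /∅/ ok → licit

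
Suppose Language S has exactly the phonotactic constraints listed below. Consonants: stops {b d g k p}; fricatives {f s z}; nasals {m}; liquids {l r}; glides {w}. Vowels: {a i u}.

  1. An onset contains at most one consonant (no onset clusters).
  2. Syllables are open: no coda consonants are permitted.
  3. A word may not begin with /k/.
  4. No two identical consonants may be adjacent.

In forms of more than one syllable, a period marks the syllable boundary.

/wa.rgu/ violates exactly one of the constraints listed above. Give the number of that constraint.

1

/wa.rgu/: syllable 2 onset /rg/ has 2 consonants (> 1).
This is a violation of constraint 1: "An onset contains at most one consonant (no onset clusters)."
The remaining constraints (2, 3, 4) are satisfied.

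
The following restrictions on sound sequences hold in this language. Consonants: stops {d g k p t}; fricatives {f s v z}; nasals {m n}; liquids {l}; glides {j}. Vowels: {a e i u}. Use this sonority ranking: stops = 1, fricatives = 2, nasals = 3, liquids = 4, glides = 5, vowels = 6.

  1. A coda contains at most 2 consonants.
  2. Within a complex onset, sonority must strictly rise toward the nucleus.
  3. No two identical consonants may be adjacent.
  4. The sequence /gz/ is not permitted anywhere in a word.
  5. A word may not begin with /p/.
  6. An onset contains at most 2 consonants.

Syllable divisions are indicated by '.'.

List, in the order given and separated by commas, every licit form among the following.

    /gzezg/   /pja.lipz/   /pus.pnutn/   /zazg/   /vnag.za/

/zazg/

/gzezg/ — violates constraint 4: contains banned sequence /gz/ → illicit
/pja.lipz/ — violates constraint 5: word begins with /p/ → illicit
/pus.pnutn/ — violates constraint 5: word begins with /p/ → illicit
/zazg/ — σ1 onset /z/, coda /zg/ (2C) ok → licit
/vnag.za/ — violates constraint 4: contains banned sequence /gz/ → illicit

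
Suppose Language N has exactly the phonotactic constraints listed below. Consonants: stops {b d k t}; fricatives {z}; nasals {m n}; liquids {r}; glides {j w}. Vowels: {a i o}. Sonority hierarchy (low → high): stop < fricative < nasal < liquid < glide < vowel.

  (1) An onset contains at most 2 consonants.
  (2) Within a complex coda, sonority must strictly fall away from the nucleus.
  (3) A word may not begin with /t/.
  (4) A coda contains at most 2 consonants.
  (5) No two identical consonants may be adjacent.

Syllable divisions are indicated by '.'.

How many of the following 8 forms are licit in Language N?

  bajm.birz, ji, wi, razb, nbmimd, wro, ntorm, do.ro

bajm.birz — σ1 onset /b/, coda /jm/ (5→3 falls) ok; σ2 onset /b/, coda /rz/ (4→2 falls) ok → licit
ji — σ1 onset /j/, coda /∅/ ok → licit
wi — σ1 onset /w/, coda /∅/ ok → licit
razb — σ1 onset /r/, coda /zb/ (2→1 falls) ok → licit
nbmimd — violates constraint 1: syllable 1 onset /nbm/ has 3 consonants (> 2) → illicit
wro — σ1 onset /wr/ (2C), coda /∅/ ok → licit
ntorm — σ1 onset /nt/ (2C), coda /rm/ (4→3 falls) ok → licit
do.ro — σ1 onset /d/, coda /∅/ ok; σ2 onset /r/, coda /∅/ ok → licit
Licit: bajm.birz, ji, wi, razb, wro, ntorm, do.ro → 7.

7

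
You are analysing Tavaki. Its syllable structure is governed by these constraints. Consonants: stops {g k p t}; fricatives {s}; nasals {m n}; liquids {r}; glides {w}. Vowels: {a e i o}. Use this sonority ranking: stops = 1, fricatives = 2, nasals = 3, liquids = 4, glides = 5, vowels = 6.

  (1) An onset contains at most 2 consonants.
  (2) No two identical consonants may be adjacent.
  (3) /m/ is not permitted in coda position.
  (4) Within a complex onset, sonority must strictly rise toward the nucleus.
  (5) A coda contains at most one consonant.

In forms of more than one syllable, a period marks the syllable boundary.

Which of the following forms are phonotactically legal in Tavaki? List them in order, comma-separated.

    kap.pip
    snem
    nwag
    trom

kap.pip — violates constraint 2: adjacent identical consonants /pp/ → phonotactically illegal
snem — violates constraint 3: syllable 1 coda contains /m/ → phonotactically illegal
nwag — σ1 onset /nw/ (3→5 rises), coda /g/ ok → phonotactically legal
trom — violates constraint 3: syllable 1 coda contains /m/ → phonotactically illegal

nwag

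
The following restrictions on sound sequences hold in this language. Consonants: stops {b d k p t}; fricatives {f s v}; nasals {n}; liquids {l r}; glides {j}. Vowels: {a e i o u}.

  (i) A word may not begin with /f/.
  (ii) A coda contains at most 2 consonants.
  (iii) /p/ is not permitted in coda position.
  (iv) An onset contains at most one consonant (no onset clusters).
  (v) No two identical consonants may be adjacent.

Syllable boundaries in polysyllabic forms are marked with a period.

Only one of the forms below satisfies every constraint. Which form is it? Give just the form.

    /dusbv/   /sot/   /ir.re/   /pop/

/sot/

/dusbv/ — violates constraint (ii): syllable 1 coda /sbv/ has 3 consonants (> 2) → phonotactically illegal
/sot/ — σ1 onset /s/, coda /t/ ok → phonotactically legal
/ir.re/ — violates constraint (v): adjacent identical consonants /rr/ → phonotactically illegal
/pop/ — violates constraint (iii): syllable 1 coda contains /p/ → phonotactically illegal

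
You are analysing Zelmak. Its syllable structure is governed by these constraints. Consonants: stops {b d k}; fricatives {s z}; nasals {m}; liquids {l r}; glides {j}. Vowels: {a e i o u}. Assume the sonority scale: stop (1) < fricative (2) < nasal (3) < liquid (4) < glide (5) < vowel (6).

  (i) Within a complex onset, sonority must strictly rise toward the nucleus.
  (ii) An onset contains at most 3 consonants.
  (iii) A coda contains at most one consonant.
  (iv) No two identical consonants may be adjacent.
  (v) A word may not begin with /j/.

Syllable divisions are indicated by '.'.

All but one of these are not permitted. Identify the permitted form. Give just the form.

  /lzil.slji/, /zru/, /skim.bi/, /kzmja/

/zru/

/lzil.slji/ — violates constraint (i): syllable 1 onset /lz/: /l/ (liquid, 4) → /z/ (fricative, 2) does not rise → not permitted
/zru/ — σ1 onset /zr/ (2→4 rises), coda /∅/ ok → permitted
/skim.bi/ — violates constraint (i): syllable 1 onset /sk/: /s/ (fricative, 2) → /k/ (stop, 1) does not rise → not permitted
/kzmja/ — violates constraint (ii): syllable 1 onset /kzmj/ has 4 consonants (> 3) → not permitted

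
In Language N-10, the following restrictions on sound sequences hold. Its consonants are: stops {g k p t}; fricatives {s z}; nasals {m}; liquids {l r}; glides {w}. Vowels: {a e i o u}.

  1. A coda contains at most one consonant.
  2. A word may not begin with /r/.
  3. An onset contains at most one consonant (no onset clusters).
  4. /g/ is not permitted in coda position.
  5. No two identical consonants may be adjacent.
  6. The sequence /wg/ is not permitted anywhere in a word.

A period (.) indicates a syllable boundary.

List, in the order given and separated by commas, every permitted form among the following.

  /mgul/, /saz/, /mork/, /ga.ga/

/mgul/ — violates constraint 3: syllable 1 onset /mg/ has 2 consonants (> 1) → not permitted
/saz/ — σ1 onset /s/, coda /z/ ok → permitted
/mork/ — violates constraint 1: syllable 1 coda /rk/ has 2 consonants (> 1) → not permitted
/ga.ga/ — σ1 onset /g/, coda /∅/ ok; σ2 onset /g/, coda /∅/ ok → permitted

/saz/, /ga.ga/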